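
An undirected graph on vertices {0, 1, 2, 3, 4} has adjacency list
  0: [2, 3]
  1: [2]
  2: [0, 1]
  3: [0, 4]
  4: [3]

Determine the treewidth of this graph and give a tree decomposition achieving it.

The largest bag has 2 vertices, giving width 1; this decomposition certifies tw(G) ≤ 1. Any graph with an edge has treewidth ≥ 1, and G has the edge 2–0. Therefore the treewidth is 1.

Treewidth 1.
Bags: B1 = {0, 2}  B2 = {0, 3}  B3 = {3, 4}  B4 = {1, 2}
Tree: B1–B2, B2–B3, B1–B4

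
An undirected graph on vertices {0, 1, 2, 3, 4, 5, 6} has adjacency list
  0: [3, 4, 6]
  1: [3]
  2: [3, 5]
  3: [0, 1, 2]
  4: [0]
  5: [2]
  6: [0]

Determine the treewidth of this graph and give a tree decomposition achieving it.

Every bag has size at most 2, so the width is 2 − 1 = 1 and tw(G) ≤ 1. G has an edge, so its treewidth is at least 1. Combining the bounds, tw(G) = 1.

Treewidth 1.
One optimal decomposition is:
Bags: B1 = {0, 3}  B2 = {2, 3}  B3 = {0, 6}  B4 = {1, 3}  B5 = {0, 4}  B6 = {2, 5}
Tree: B1–B2, B1–B3, B1–B4, B1–B5, B2–B6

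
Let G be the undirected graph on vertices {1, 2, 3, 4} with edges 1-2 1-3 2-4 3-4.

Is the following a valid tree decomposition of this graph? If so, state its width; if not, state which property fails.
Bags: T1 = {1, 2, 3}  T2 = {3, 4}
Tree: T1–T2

No — edge (2,4) lies in no bag.

A tree decomposition must satisfy three properties: every vertex lies in some bag; for every edge, both endpoints lie together in some bag; and for every vertex, the bags containing it form a connected subtree. Here edge (2,4) lies in no bag, so the decomposition is invalid.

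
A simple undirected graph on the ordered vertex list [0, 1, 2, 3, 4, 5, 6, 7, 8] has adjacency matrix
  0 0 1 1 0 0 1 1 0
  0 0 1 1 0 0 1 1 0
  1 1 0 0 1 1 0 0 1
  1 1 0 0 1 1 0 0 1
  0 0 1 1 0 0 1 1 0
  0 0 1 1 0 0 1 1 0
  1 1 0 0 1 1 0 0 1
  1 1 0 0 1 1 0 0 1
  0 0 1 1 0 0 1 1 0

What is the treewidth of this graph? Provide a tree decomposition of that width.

Treewidth 4.
One such decomposition:
Bags: B1 = {2, 3, 5, 6, 7}  B2 = {2, 3, 4, 6, 7}  B3 = {0, 2, 3, 6, 7}  B4 = {1, 2, 3, 6, 7}  B5 = {2, 3, 6, 7, 8}
Tree: B1–B2, B2–B3, B3–B4, B4–B5

Every bag has size at most 5, so the width is 5 − 1 = 4 and tw(G) ≤ 4. For the lower bound: the 5 vertex sets {5,7}, {2,4}, {0,3}, {6}, {1} are disjoint, each induces a connected subgraph, and every pair is joined by at least one edge of G. Contracting each set to a single vertex therefore yields K_{5} as a minor, and since treewidth is minor-monotone, tw(G) ≥ tw(K_{5}) = 4. Combining the bounds, tw(G) = 4.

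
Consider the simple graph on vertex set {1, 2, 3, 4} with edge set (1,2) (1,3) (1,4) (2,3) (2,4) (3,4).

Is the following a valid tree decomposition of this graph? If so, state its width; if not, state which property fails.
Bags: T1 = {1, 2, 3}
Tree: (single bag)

No — vertex 4 appears in no bag.

A tree decomposition must satisfy three properties: every vertex lies in some bag; for every edge, both endpoints lie together in some bag; and for every vertex, the bags containing it form a connected subtree. Here vertex 4 appears in no bag, so the decomposition is invalid.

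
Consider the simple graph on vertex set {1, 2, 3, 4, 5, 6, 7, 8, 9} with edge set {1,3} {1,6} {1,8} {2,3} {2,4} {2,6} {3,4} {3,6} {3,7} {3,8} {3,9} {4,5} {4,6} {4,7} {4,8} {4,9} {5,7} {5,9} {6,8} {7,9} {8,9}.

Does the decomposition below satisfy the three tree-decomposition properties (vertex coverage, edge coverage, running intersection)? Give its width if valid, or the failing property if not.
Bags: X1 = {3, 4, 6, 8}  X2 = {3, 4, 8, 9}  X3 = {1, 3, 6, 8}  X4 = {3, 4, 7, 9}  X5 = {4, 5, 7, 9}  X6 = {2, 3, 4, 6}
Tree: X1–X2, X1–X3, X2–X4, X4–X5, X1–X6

Yes; width 3.

Every vertex of G appears in some bag (union = {1, 2, 3, 4, 5, 6, 7, 8, 9}); every edge is covered by a bag; and for each vertex v the set of bags containing v is connected in the bag tree. The decomposition is therefore valid. The largest bag has 4 vertices, so the width is 3.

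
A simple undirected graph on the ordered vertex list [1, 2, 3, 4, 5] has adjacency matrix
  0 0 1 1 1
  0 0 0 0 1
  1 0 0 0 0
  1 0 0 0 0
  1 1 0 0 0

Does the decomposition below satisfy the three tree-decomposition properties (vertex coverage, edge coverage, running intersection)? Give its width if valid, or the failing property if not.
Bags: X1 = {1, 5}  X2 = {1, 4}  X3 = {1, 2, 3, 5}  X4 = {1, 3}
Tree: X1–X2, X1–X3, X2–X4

A tree decomposition must satisfy three properties: every vertex lies in some bag; for every edge, both endpoints lie together in some bag; and for every vertex, the bags containing it form a connected subtree. Here bags containing vertex 3 are not connected in the tree, so the decomposition is invalid.

No — bags containing vertex 3 are not connected in the tree.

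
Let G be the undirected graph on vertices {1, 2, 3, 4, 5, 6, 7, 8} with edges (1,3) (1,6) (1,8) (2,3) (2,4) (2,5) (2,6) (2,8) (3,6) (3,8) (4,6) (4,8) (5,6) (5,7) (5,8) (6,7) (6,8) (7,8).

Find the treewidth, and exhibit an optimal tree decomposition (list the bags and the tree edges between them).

Each bag holds 4 vertices, so the decomposition has width 3, which upper-bounds the treewidth. Conversely, {1, 3, 6, 8} is a clique of size 4, and the vertices of any clique must share a bag in every tree decomposition; so some bag has ≥ 4 vertices and tw(G) ≥ 3. Combining the bounds, tw(G) = 3.

Treewidth 3.
Bags: B1 = {2, 3, 6, 8}  B2 = {1, 3, 6, 8}  B3 = {2, 5, 6, 8}  B4 = {5, 6, 7, 8}  B5 = {2, 4, 6, 8}
Tree: B1–B2, B1–B3, B3–B4, B1–B5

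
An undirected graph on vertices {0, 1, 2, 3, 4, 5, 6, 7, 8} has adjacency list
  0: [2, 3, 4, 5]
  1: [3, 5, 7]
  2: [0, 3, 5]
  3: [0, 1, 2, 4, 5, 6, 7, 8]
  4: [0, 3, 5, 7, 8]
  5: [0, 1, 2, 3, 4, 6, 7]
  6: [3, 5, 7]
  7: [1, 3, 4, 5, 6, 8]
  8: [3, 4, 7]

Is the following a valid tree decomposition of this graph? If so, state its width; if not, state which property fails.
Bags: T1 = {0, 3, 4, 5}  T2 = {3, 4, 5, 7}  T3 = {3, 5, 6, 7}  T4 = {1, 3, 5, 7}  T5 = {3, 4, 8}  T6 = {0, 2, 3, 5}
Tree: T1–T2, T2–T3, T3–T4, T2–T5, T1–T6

No — edge (7,8) lies in no bag.

A tree decomposition must satisfy three properties: every vertex lies in some bag; for every edge, both endpoints lie together in some bag; and for every vertex, the bags containing it form a connected subtree. Here edge (7,8) lies in no bag, so the decomposition is invalid.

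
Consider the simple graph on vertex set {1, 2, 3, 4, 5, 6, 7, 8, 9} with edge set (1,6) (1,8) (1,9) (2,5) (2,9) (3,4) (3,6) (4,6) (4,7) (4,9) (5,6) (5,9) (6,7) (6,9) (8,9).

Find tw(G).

2

A width-2 tree decomposition is:
Bags: B1 = {5, 6, 9}  B2 = {1, 6, 9}  B3 = {4, 6, 9}  B4 = {3, 4, 6}  B5 = {1, 8, 9}  B6 = {2, 5, 9}  B7 = {4, 6, 7}
Tree: B1–B2, B1–B3, B3–B4, B2–B5, B1–B6, B4–B7
The largest bag has 3 vertices, giving width 2; this decomposition certifies tw(G) ≤ 2. Conversely, {1, 8, 9} is a clique of size 3, and the vertices of any clique must share a bag in every tree decomposition; so some bag has ≥ 3 vertices and tw(G) ≥ 2. The upper and lower bounds meet at 2, so that is the treewidth.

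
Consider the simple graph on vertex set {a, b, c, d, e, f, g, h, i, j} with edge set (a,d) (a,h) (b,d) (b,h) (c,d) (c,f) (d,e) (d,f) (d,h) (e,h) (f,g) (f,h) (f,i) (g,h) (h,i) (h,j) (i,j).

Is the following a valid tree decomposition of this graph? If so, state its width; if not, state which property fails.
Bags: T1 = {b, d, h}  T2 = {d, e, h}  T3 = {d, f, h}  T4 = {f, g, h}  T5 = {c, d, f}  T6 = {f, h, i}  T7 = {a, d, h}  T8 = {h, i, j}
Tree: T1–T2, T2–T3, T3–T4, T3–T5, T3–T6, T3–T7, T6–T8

Vertex coverage: the bags together contain {a, b, c, d, e, f, g, h, i, j}, the full vertex set. Edge coverage: each edge of G has both endpoints in at least one bag. Running intersection: for every vertex, the bags containing it form a connected subtree. All three properties hold, so this is a valid tree decomposition of width max|bag| − 1 = 2, and hence tw(G) ≤ 2.

Yes; width 2.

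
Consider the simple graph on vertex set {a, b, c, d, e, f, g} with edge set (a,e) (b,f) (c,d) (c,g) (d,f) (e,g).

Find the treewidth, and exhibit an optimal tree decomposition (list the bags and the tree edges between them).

The largest bag has 2 vertices, giving width 1; this decomposition certifies tw(G) ≤ 1. G has an edge, so its treewidth is at least 1. Hence tw(G) = 1 exactly.

Treewidth 1.
One optimal decomposition is:
Bags: B1 = {b, f}  B2 = {d, f}  B3 = {c, d}  B4 = {c, g}  B5 = {e, g}  B6 = {a, e}
Tree: B1–B2, B2–B3, B3–B4, B4–B5, B5–B6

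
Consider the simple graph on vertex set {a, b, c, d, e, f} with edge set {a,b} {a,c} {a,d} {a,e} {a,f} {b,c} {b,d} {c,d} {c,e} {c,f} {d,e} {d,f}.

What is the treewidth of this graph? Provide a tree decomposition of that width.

Treewidth 3.
One optimal decomposition is:
Bags: B1 = {a, c, d, f}  B2 = {a, c, d, e}  B3 = {a, b, c, d}
Tree: B1–B2, B2–B3

Every bag has size at most 4, so the width is 4 − 1 = 3 and tw(G) ≤ 3. On the other hand G contains the 4-clique {a, c, d, e}. A clique must lie in a single bag of any decomposition, so no decomposition can have width below 3. Therefore the treewidth is 3.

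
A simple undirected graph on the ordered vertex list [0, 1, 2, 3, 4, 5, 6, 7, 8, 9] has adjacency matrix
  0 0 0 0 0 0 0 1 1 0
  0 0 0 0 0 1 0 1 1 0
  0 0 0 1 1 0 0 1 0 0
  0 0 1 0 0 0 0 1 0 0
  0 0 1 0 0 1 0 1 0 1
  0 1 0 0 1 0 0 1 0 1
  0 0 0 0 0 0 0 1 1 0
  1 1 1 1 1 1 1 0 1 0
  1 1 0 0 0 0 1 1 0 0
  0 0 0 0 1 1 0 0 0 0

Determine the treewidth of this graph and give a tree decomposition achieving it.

Treewidth 2.
One optimal decomposition is:
Bags: B1 = {2, 4, 7}  B2 = {2, 3, 7}  B3 = {4, 5, 7}  B4 = {1, 5, 7}  B5 = {1, 7, 8}  B6 = {6, 7, 8}  B7 = {0, 7, 8}  B8 = {4, 5, 9}
Tree: B1–B2, B1–B3, B3–B4, B4–B5, B5–B6, B5–B7, B3–B8

The largest bag has 3 vertices, giving width 2; this decomposition certifies tw(G) ≤ 2. On the other hand G contains the 3-clique {4, 5, 9}. A clique must lie in a single bag of any decomposition, so no decomposition can have width below 2. Combining the bounds, tw(G) = 2.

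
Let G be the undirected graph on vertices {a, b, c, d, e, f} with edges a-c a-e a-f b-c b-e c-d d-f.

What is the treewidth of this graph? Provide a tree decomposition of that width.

Every bag has size at most 3, so the width is 3 − 1 = 2 and tw(G) ≤ 2. Since f–d–c–a–f is a cycle in G, G is not acyclic. Forests are exactly the graphs of treewidth ≤ 1, so tw(G) ≥ 2. The upper and lower bounds meet at 2, so that is the treewidth.

Treewidth 2.
One such decomposition:
Bags: B1 = {a, d, f}  B2 = {a, c, d}  B3 = {a, c, e}  B4 = {b, c, e}
Tree: B1–B2, B2–B3, B3–B4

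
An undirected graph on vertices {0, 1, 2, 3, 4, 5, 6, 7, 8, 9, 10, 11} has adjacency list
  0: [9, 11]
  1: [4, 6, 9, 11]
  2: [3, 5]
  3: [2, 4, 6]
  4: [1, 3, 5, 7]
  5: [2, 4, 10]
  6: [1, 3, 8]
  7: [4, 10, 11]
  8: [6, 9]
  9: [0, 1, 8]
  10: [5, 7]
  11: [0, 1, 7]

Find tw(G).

A width-3 tree decomposition is:
Bags: B1 = {2, 5, 7, 10}  B2 = {2, 4, 5, 7}  B3 = {2, 3, 4, 7}  B4 = {3, 4, 7, 11}  B5 = {1, 3, 4, 11}  B6 = {1, 3, 6, 11}  B7 = {0, 1, 6, 11}  B8 = {0, 1, 6, 9}  B9 = {0, 6, 8, 9}
Tree: B1–B2, B2–B3, B3–B4, B4–B5, B5–B6, B6–B7, B7–B8, B8–B9
Every bag has size at most 4, so the width is 4 − 1 = 3 and tw(G) ≤ 3. For the lower bound: the 4 vertex sets {2,5,10}, {7}, {4}, {1,3,6,11} are disjoint, each induces a connected subgraph, and every pair is joined by at least one edge of G. Contracting each set to a single vertex therefore yields K_{4} as a minor, and since treewidth is minor-monotone, tw(G) ≥ tw(K_{4}) = 3. Therefore the treewidth is 3.

3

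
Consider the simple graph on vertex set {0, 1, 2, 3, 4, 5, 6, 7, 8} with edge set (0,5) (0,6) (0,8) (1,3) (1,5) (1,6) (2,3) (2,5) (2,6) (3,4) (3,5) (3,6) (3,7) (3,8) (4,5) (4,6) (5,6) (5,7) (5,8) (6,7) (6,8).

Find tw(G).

3

A width-3 tree decomposition is:
Bags: B1 = {3, 4, 5, 6}  B2 = {1, 3, 5, 6}  B3 = {3, 5, 6, 8}  B4 = {2, 3, 5, 6}  B5 = {3, 5, 6, 7}  B6 = {0, 5, 6, 8}
Tree: B1–B2, B1–B3, B2–B4, B2–B5, B3–B6
Each bag holds 4 vertices, so the decomposition has width 3, which upper-bounds the treewidth. On the other hand G contains the 4-clique {0, 5, 6, 8}. A clique must lie in a single bag of any decomposition, so no decomposition can have width below 3. Combining the bounds, tw(G) = 3.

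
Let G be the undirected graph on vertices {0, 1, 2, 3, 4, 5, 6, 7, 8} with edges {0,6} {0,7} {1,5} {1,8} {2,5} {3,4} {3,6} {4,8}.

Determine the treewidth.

1

A width-1 tree decomposition is:
Bags: B1 = {2, 5}  B2 = {1, 5}  B3 = {1, 8}  B4 = {4, 8}  B5 = {3, 4}  B6 = {3, 6}  B7 = {0, 6}  B8 = {0, 7}
Tree: B1–B2, B2–B3, B3–B4, B4–B5, B5–B6, B6–B7, B7–B8
Every bag has size at most 2, so the width is 2 − 1 = 1 and tw(G) ≤ 1. G has an edge, so its treewidth is at least 1. The upper and lower bounds meet at 1, so that is the treewidth.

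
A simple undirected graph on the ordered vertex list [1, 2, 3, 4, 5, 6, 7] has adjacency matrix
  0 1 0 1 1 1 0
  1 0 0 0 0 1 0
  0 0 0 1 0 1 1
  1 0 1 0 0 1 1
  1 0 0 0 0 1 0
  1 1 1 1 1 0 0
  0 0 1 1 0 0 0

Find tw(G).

2

A width-2 tree decomposition is:
Bags: B1 = {3, 4, 6}  B2 = {1, 4, 6}  B3 = {3, 4, 7}  B4 = {1, 5, 6}  B5 = {1, 2, 6}
Tree: B1–B2, B1–B3, B2–B4, B2–B5
Every bag has size at most 3, so the width is 3 − 1 = 2 and tw(G) ≤ 2. For the lower bound, the 3 vertices {1, 2, 6} are pairwise adjacent, and any tree decomposition puts a clique entirely inside one bag — forcing width ≥ 2. Combining the bounds, tw(G) = 2.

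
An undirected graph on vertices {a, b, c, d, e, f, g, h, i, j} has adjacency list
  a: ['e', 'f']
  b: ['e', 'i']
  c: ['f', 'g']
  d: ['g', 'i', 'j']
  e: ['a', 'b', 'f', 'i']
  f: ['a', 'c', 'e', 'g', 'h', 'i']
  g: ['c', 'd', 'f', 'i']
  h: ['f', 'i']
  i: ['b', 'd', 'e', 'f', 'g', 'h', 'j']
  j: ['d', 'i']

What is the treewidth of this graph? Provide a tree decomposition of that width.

The largest bag has 3 vertices, giving width 2; this decomposition certifies tw(G) ≤ 2. On the other hand G contains the 3-clique {c, f, g}. A clique must lie in a single bag of any decomposition, so no decomposition can have width below 2. The upper and lower bounds meet at 2, so that is the treewidth.

Treewidth 2.
One such decomposition:
Bags: B1 = {d, g, i}  B2 = {f, g, i}  B3 = {f, h, i}  B4 = {c, f, g}  B5 = {e, f, i}  B6 = {a, e, f}  B7 = {d, i, j}  B8 = {b, e, i}
Tree: B1–B2, B2–B3, B2–B4, B3–B5, B5–B6, B1–B7, B5–B8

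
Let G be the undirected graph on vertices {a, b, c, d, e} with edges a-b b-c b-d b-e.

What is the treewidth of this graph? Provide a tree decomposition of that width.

Treewidth 1.
Bags: B1 = {a, b}  B2 = {b, d}  B3 = {b, e}  B4 = {b, c}
Tree: B1–B2, B1–B3, B3–B4

The largest bag has 2 vertices, giving width 1; this decomposition certifies tw(G) ≤ 1. Since G has at least one edge (e.g. b–a), it is not an edgeless graph, so tw(G) ≥ 1. Combining the bounds, tw(G) = 1.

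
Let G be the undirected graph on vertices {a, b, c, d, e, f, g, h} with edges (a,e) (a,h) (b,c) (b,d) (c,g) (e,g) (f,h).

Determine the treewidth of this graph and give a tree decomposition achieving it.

Treewidth 1.
Bags: B1 = {f, h}  B2 = {a, h}  B3 = {a, e}  B4 = {e, g}  B5 = {c, g}  B6 = {b, c}  B7 = {b, d}
Tree: B1–B2, B2–B3, B3–B4, B4–B5, B5–B6, B6–B7

The largest bag has 2 vertices, giving width 1; this decomposition certifies tw(G) ≤ 1. G has an edge, so its treewidth is at least 1. The upper and lower bounds meet at 1, so that is the treewidth.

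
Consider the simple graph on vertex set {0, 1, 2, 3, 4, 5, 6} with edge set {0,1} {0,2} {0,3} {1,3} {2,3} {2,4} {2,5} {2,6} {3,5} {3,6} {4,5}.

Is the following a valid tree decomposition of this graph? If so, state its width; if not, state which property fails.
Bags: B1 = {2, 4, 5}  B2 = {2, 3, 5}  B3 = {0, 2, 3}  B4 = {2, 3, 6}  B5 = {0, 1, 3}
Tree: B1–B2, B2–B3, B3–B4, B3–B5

Every vertex of G appears in some bag (union = {0, 1, 2, 3, 4, 5, 6}); every edge is covered by a bag; and for each vertex v the set of bags containing v is connected in the bag tree. The decomposition is therefore valid. The largest bag has 3 vertices, so the width is 2.

Yes; width 2.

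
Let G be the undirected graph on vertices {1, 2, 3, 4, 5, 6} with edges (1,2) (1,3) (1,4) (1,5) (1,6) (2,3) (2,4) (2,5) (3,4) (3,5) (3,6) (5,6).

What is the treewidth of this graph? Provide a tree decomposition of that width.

The largest bag has 4 vertices, giving width 3; this decomposition certifies tw(G) ≤ 3. Conversely, {1, 2, 3, 4} is a clique of size 4, and the vertices of any clique must share a bag in every tree decomposition; so some bag has ≥ 4 vertices and tw(G) ≥ 3. Therefore the treewidth is 3.

Treewidth 3.
One optimal decomposition is:
Bags: B1 = {1, 3, 5, 6}  B2 = {1, 2, 3, 5}  B3 = {1, 2, 3, 4}
Tree: B1–B2, B2–B3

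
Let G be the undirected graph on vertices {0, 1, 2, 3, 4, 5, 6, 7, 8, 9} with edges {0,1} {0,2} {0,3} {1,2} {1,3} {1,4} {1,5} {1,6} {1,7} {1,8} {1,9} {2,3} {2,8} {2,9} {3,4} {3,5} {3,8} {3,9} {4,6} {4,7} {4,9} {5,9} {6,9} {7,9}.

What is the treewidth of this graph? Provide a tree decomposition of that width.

Treewidth 3.
One such decomposition:
Bags: B1 = {1, 3, 4, 9}  B2 = {1, 2, 3, 9}  B3 = {1, 4, 7, 9}  B4 = {0, 1, 2, 3}  B5 = {1, 4, 6, 9}  B6 = {1, 2, 3, 8}  B7 = {1, 3, 5, 9}
Tree: B1–B2, B1–B3, B2–B4, B3–B5, B4–B6, B2–B7

Every bag has size at most 4, so the width is 4 − 1 = 3 and tw(G) ≤ 3. On the other hand G contains the 4-clique {0, 1, 2, 3}. A clique must lie in a single bag of any decomposition, so no decomposition can have width below 3. Combining the bounds, tw(G) = 3.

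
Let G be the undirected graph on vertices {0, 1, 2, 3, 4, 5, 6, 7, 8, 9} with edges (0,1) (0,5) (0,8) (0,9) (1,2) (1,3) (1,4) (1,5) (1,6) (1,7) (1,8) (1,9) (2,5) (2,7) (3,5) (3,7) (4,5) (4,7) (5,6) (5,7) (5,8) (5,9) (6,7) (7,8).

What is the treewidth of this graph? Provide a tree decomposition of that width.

Each bag holds 4 vertices, so the decomposition has width 3, which upper-bounds the treewidth. Conversely, {0, 1, 5, 8} is a clique of size 4, and the vertices of any clique must share a bag in every tree decomposition; so some bag has ≥ 4 vertices and tw(G) ≥ 3. Combining the bounds, tw(G) = 3.

Treewidth 3.
One optimal decomposition is:
Bags: B1 = {1, 4, 5, 7}  B2 = {1, 5, 7, 8}  B3 = {1, 5, 6, 7}  B4 = {1, 3, 5, 7}  B5 = {1, 2, 5, 7}  B6 = {0, 1, 5, 8}  B7 = {0, 1, 5, 9}
Tree: B1–B2, B2–B3, B1–B4, B2–B5, B2–B6, B6–B7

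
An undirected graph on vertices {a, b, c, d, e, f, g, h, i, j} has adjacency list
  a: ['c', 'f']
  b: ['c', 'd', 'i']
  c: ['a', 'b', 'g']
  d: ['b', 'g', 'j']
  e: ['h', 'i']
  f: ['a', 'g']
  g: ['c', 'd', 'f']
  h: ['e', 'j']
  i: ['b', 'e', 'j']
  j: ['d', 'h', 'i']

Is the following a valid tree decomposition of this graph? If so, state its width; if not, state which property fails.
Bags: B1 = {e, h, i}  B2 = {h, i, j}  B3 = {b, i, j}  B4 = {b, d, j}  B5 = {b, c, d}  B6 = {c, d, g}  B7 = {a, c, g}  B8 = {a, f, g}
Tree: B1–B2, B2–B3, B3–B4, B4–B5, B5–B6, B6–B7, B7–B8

Every vertex of G appears in some bag (union = {a, b, c, d, e, f, g, h, i, j}); every edge is covered by a bag; and for each vertex v the set of bags containing v is connected in the bag tree. The decomposition is therefore valid. The largest bag has 3 vertices, so the width is 2.

Yes; width 2.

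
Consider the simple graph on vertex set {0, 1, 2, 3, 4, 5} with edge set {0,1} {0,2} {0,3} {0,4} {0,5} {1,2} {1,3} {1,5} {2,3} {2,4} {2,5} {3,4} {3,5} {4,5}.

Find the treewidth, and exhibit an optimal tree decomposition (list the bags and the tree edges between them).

Treewidth 4.
Bags: B1 = {0, 1, 2, 3, 5}  B2 = {0, 2, 3, 4, 5}
Tree: B1–B2

Every bag has size at most 5, so the width is 5 − 1 = 4 and tw(G) ≤ 4. On the other hand G contains the 5-clique {0, 1, 2, 3, 5}. A clique must lie in a single bag of any decomposition, so no decomposition can have width below 4. Therefore the treewidth is 4.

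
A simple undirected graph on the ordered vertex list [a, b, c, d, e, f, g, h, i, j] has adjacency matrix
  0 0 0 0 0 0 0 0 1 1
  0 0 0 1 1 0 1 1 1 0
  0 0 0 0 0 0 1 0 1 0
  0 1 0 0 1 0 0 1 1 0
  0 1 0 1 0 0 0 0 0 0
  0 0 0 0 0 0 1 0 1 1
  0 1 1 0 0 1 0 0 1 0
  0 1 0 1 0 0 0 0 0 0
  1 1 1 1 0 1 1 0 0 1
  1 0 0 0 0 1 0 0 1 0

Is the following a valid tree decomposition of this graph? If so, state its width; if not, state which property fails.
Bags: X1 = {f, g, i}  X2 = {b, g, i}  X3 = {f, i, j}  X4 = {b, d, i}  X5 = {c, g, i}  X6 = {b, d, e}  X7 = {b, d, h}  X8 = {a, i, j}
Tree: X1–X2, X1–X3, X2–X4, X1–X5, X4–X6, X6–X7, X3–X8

Vertex coverage: the bags together contain {a, b, c, d, e, f, g, h, i, j}, the full vertex set. Edge coverage: each edge of G has both endpoints in at least one bag. Running intersection: for every vertex, the bags containing it form a connected subtree. All three properties hold, so this is a valid tree decomposition of width max|bag| − 1 = 2, and hence tw(G) ≤ 2.

Yes; width 2.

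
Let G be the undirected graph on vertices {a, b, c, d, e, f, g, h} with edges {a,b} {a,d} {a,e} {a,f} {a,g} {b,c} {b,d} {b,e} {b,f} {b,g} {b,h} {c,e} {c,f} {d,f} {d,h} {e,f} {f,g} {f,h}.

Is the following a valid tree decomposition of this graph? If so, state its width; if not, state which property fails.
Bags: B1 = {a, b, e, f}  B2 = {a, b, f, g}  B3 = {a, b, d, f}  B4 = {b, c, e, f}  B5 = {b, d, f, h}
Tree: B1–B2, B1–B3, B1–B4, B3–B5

Vertex coverage: the bags together contain {a, b, c, d, e, f, g, h}, the full vertex set. Edge coverage: each edge of G has both endpoints in at least one bag. Running intersection: for every vertex, the bags containing it form a connected subtree. All three properties hold, so this is a valid tree decomposition of width max|bag| − 1 = 3, and hence tw(G) ≤ 3.

Yes; width 3.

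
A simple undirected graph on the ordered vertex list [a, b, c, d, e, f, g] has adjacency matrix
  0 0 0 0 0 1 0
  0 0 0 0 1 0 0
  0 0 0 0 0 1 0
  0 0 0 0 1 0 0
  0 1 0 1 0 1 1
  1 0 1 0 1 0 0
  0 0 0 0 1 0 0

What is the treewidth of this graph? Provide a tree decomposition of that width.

Each bag holds 2 vertices, so the decomposition has width 1, which upper-bounds the treewidth. Since G has at least one edge (e.g. e–f), it is not an edgeless graph, so tw(G) ≥ 1. The upper and lower bounds meet at 1, so that is the treewidth.

Treewidth 1.
One optimal decomposition is:
Bags: B1 = {e, f}  B2 = {b, e}  B3 = {d, e}  B4 = {a, f}  B5 = {c, f}  B6 = {e, g}
Tree: B1–B2, B2–B3, B1–B4, B1–B5, B3–B6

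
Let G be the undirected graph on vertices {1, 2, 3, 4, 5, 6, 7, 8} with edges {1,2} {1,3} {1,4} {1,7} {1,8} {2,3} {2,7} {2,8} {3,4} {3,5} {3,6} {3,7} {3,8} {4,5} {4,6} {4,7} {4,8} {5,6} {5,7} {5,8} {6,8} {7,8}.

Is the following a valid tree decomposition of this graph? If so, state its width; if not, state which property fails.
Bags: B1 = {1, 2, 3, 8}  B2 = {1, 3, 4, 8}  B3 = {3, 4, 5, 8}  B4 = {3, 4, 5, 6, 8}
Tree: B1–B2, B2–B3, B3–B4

No — vertex 7 appears in no bag.

A tree decomposition must satisfy three properties: every vertex lies in some bag; for every edge, both endpoints lie together in some bag; and for every vertex, the bags containing it form a connected subtree. Here vertex 7 appears in no bag, so the decomposition is invalid.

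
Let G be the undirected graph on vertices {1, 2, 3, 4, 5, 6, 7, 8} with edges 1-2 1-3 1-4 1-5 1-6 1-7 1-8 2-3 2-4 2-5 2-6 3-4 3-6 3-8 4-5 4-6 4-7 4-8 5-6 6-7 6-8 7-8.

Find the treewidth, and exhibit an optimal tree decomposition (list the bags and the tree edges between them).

Treewidth 4.
Bags: B1 = {1, 2, 3, 4, 6}  B2 = {1, 2, 4, 5, 6}  B3 = {1, 3, 4, 6, 8}  B4 = {1, 4, 6, 7, 8}
Tree: B1–B2, B1–B3, B3–B4

Each bag holds 5 vertices, so the decomposition has width 4, which upper-bounds the treewidth. Conversely, {1, 3, 4, 6, 8} is a clique of size 5, and the vertices of any clique must share a bag in every tree decomposition; so some bag has ≥ 5 vertices and tw(G) ≥ 4. Therefore the treewidth is 4.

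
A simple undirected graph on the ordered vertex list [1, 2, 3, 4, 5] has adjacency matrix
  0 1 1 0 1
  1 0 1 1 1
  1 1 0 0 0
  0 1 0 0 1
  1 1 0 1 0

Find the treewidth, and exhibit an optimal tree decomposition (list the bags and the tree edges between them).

Treewidth 2.
Bags: B1 = {1, 2, 3}  B2 = {1, 2, 5}  B3 = {2, 4, 5}
Tree: B1–B2, B2–B3

Each bag holds 3 vertices, so the decomposition has width 2, which upper-bounds the treewidth. Conversely, {1, 2, 3} is a clique of size 3, and the vertices of any clique must share a bag in every tree decomposition; so some bag has ≥ 3 vertices and tw(G) ≥ 2. The upper and lower bounds meet at 2, so that is the treewidth.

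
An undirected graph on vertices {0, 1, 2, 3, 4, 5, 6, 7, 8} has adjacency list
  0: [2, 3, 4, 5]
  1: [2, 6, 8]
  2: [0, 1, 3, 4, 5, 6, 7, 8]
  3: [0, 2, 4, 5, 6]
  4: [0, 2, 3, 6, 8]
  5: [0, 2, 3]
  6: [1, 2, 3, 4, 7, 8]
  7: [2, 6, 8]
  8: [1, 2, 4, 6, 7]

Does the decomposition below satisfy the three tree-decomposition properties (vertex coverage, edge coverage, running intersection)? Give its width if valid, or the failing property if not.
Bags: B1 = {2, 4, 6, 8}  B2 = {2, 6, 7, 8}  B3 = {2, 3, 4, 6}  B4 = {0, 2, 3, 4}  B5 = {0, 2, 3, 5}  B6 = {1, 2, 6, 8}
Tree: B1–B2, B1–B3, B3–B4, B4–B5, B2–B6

Every vertex of G appears in some bag (union = {0, 1, 2, 3, 4, 5, 6, 7, 8}); every edge is covered by a bag; and for each vertex v the set of bags containing v is connected in the bag tree. The decomposition is therefore valid. The largest bag has 4 vertices, so the width is 3.

Yes; width 3.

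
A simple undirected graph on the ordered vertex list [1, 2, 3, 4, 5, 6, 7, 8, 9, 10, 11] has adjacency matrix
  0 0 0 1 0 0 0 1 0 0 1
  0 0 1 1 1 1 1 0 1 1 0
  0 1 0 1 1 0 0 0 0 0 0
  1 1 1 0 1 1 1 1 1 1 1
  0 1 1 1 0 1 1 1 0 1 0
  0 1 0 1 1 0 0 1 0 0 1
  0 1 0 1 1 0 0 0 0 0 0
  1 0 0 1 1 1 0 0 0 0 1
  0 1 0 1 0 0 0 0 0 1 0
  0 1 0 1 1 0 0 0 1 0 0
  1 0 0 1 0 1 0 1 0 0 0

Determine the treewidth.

3

A width-3 tree decomposition is:
Bags: B1 = {2, 4, 5, 6}  B2 = {2, 4, 5, 10}  B3 = {4, 5, 6, 8}  B4 = {2, 4, 5, 7}  B5 = {2, 3, 4, 5}  B6 = {4, 6, 8, 11}  B7 = {2, 4, 9, 10}  B8 = {1, 4, 8, 11}
Tree: B1–B2, B1–B3, B1–B4, B2–B5, B3–B6, B2–B7, B6–B8
Each bag holds 4 vertices, so the decomposition has width 3, which upper-bounds the treewidth. For the lower bound, the 4 vertices {1, 4, 8, 11} are pairwise adjacent, and any tree decomposition puts a clique entirely inside one bag — forcing width ≥ 3. The upper and lower bounds meet at 3, so that is the treewidth.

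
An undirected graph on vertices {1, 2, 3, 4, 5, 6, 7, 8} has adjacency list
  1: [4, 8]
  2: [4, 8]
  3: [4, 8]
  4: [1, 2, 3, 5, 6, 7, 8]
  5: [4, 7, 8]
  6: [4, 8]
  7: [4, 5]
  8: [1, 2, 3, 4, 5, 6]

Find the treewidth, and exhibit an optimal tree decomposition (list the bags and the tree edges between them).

Treewidth 2.
Bags: B1 = {4, 6, 8}  B2 = {3, 4, 8}  B3 = {2, 4, 8}  B4 = {1, 4, 8}  B5 = {4, 5, 8}  B6 = {4, 5, 7}
Tree: B1–B2, B1–B3, B3–B4, B4–B5, B5–B6

Every bag has size at most 3, so the width is 3 − 1 = 2 and tw(G) ≤ 2. For the lower bound, the 3 vertices {1, 4, 8} are pairwise adjacent, and any tree decomposition puts a clique entirely inside one bag — forcing width ≥ 2. The upper and lower bounds meet at 2, so that is the treewidth.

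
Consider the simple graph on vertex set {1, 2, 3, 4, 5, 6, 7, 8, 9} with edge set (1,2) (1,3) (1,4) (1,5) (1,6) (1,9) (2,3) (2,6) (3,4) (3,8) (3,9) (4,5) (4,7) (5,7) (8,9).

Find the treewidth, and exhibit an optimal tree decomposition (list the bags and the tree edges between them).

The largest bag has 3 vertices, giving width 2; this decomposition certifies tw(G) ≤ 2. Conversely, {3, 8, 9} is a clique of size 3, and the vertices of any clique must share a bag in every tree decomposition; so some bag has ≥ 3 vertices and tw(G) ≥ 2. Hence tw(G) = 2 exactly.

Treewidth 2.
One such decomposition:
Bags: B1 = {1, 2, 3}  B2 = {1, 3, 4}  B3 = {1, 2, 6}  B4 = {1, 4, 5}  B5 = {1, 3, 9}  B6 = {4, 5, 7}  B7 = {3, 8, 9}
Tree: B1–B2, B1–B3, B2–B4, B2–B5, B4–B6, B5–B7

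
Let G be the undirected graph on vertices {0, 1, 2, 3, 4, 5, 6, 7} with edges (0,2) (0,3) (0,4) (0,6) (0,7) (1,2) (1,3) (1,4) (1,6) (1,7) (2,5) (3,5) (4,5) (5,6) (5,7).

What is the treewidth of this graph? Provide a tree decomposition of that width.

Treewidth 3.
One optimal decomposition is:
Bags: B1 = {0, 1, 3, 5}  B2 = {0, 1, 4, 5}  B3 = {0, 1, 5, 6}  B4 = {0, 1, 2, 5}  B5 = {0, 1, 5, 7}
Tree: B1–B2, B2–B3, B3–B4, B4–B5

Each bag holds 4 vertices, so the decomposition has width 3, which upper-bounds the treewidth. For the lower bound: the 4 vertex sets {1,3}, {4,5}, {0}, {6} are disjoint, each induces a connected subgraph, and every pair is joined by at least one edge of G. Contracting each set to a single vertex therefore yields K_{4} as a minor, and since treewidth is minor-monotone, tw(G) ≥ tw(K_{4}) = 3. Hence tw(G) = 3 exactly.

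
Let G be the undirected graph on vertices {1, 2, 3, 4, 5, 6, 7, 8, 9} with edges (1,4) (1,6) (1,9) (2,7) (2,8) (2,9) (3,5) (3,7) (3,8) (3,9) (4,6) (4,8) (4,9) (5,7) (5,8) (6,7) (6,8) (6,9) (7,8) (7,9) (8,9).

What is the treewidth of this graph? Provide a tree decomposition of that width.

Treewidth 3.
Bags: B1 = {4, 6, 8, 9}  B2 = {6, 7, 8, 9}  B3 = {3, 7, 8, 9}  B4 = {1, 4, 6, 9}  B5 = {2, 7, 8, 9}  B6 = {3, 5, 7, 8}
Tree: B1–B2, B2–B3, B1–B4, B2–B5, B3–B6

Every bag has size at most 4, so the width is 4 − 1 = 3 and tw(G) ≤ 3. For the lower bound, the 4 vertices {4, 6, 8, 9} are pairwise adjacent, and any tree decomposition puts a clique entirely inside one bag — forcing width ≥ 3. Hence tw(G) = 3 exactly.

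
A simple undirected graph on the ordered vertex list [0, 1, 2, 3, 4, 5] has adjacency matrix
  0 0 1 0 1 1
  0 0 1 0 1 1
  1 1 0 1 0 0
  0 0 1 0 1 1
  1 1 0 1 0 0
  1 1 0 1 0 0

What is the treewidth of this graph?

3

A width-3 tree decomposition is:
Bags: B1 = {1, 2, 4, 5}  B2 = {0, 2, 4, 5}  B3 = {2, 3, 4, 5}
Tree: B1–B2, B2–B3
The largest bag has 4 vertices, giving width 3; this decomposition certifies tw(G) ≤ 3. For the lower bound: the 4 vertex sets {1,5}, {0,2}, {4}, {3} are disjoint, each induces a connected subgraph, and every pair is joined by at least one edge of G. Contracting each set to a single vertex therefore yields K_{4} as a minor, and since treewidth is minor-monotone, tw(G) ≥ tw(K_{4}) = 3. Hence tw(G) = 3 exactly.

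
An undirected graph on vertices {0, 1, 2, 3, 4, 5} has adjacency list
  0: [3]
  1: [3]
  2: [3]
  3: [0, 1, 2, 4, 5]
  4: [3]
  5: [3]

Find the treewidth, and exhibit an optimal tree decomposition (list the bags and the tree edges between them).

The largest bag has 2 vertices, giving width 1; this decomposition certifies tw(G) ≤ 1. Any graph with an edge has treewidth ≥ 1, and G has the edge 2–3. Therefore the treewidth is 1.

Treewidth 1.
One such decomposition:
Bags: B1 = {2, 3}  B2 = {3, 5}  B3 = {1, 3}  B4 = {0, 3}  B5 = {3, 4}
Tree: B1–B2, B2–B3, B2–B4, B4–B5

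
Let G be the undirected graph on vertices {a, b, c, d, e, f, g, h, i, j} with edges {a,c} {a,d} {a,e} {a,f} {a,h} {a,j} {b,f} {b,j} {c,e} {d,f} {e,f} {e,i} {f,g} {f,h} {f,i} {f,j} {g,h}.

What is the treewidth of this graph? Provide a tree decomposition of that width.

Treewidth 2.
One optimal decomposition is:
Bags: B1 = {a, f, h}  B2 = {a, f, j}  B3 = {a, e, f}  B4 = {b, f, j}  B5 = {a, c, e}  B6 = {e, f, i}  B7 = {f, g, h}  B8 = {a, d, f}
Tree: B1–B2, B1–B3, B2–B4, B3–B5, B3–B6, B1–B7, B3–B8

Each bag holds 3 vertices, so the decomposition has width 2, which upper-bounds the treewidth. On the other hand G contains the 3-clique {a, c, e}. A clique must lie in a single bag of any decomposition, so no decomposition can have width below 2. Therefore the treewidth is 2.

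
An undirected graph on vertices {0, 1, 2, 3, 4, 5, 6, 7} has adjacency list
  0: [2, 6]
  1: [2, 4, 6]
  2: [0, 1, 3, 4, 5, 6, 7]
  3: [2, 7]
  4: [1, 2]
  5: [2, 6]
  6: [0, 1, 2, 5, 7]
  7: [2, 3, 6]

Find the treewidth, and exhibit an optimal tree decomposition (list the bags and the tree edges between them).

Treewidth 2.
Bags: B1 = {2, 3, 7}  B2 = {2, 6, 7}  B3 = {1, 2, 6}  B4 = {0, 2, 6}  B5 = {2, 5, 6}  B6 = {1, 2, 4}
Tree: B1–B2, B2–B3, B3–B4, B4–B5, B3–B6

Each bag holds 3 vertices, so the decomposition has width 2, which upper-bounds the treewidth. On the other hand G contains the 3-clique {2, 3, 7}. A clique must lie in a single bag of any decomposition, so no decomposition can have width below 2. Hence tw(G) = 2 exactly.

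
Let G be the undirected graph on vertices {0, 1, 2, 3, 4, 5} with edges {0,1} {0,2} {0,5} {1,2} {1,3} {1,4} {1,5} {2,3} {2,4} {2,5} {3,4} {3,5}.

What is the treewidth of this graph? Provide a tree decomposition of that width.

Treewidth 3.
Bags: B1 = {0, 1, 2, 5}  B2 = {1, 2, 3, 5}  B3 = {1, 2, 3, 4}
Tree: B1–B2, B2–B3

Every bag has size at most 4, so the width is 4 − 1 = 3 and tw(G) ≤ 3. Conversely, {0, 1, 2, 5} is a clique of size 4, and the vertices of any clique must share a bag in every tree decomposition; so some bag has ≥ 4 vertices and tw(G) ≥ 3. The upper and lower bounds meet at 3, so that is the treewidth.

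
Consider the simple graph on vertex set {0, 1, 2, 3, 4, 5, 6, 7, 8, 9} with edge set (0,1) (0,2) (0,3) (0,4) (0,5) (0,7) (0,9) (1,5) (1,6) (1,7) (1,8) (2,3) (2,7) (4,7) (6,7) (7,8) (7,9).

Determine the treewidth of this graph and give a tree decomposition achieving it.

The largest bag has 3 vertices, giving width 2; this decomposition certifies tw(G) ≤ 2. Conversely, {0, 2, 3} is a clique of size 3, and the vertices of any clique must share a bag in every tree decomposition; so some bag has ≥ 3 vertices and tw(G) ≥ 2. Therefore the treewidth is 2.

Treewidth 2.
Bags: B1 = {0, 4, 7}  B2 = {0, 2, 7}  B3 = {0, 2, 3}  B4 = {0, 1, 7}  B5 = {0, 1, 5}  B6 = {0, 7, 9}  B7 = {1, 6, 7}  B8 = {1, 7, 8}
Tree: B1–B2, B2–B3, B1–B4, B4–B5, B1–B6, B4–B7, B7–B8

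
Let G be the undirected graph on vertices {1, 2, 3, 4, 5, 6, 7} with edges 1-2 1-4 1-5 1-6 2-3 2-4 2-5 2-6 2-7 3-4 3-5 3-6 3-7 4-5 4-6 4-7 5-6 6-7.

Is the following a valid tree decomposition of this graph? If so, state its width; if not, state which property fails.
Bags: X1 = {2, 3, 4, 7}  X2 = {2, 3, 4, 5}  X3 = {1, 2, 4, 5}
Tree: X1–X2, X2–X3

A tree decomposition must satisfy three properties: every vertex lies in some bag; for every edge, both endpoints lie together in some bag; and for every vertex, the bags containing it form a connected subtree. Here vertex 6 appears in no bag, so the decomposition is invalid.

No — vertex 6 appears in no bag.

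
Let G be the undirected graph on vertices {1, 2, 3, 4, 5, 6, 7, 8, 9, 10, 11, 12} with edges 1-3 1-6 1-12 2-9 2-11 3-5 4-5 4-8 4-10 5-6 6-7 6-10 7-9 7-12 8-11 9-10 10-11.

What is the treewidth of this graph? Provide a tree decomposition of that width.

The largest bag has 4 vertices, giving width 3; this decomposition certifies tw(G) ≤ 3. For the lower bound: the 4 vertex sets {1,3,12}, {7}, {6}, {4,5,9,10} are disjoint, each induces a connected subgraph, and every pair is joined by at least one edge of G. Contracting each set to a single vertex therefore yields K_{4} as a minor, and since treewidth is minor-monotone, tw(G) ≥ tw(K_{4}) = 3. The upper and lower bounds meet at 3, so that is the treewidth.

Treewidth 3.
Bags: B1 = {1, 3, 7, 12}  B2 = {1, 3, 6, 7}  B3 = {3, 5, 6, 7}  B4 = {5, 6, 7, 9}  B5 = {5, 6, 9, 10}  B6 = {4, 5, 9, 10}  B7 = {2, 4, 9, 10}  B8 = {2, 4, 10, 11}  B9 = {2, 4, 8, 11}
Tree: B1–B2, B2–B3, B3–B4, B4–B5, B5–B6, B6–B7, B7–B8, B8–B9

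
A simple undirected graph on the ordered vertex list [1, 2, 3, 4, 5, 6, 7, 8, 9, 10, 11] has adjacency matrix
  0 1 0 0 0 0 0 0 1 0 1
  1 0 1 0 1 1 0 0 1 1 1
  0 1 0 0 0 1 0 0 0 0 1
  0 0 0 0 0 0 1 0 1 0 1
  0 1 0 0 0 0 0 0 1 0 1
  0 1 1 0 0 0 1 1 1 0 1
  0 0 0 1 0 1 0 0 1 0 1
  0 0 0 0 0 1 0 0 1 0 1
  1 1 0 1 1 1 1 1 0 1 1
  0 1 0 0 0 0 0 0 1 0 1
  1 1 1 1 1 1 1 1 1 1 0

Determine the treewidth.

3

A width-3 tree decomposition is:
Bags: B1 = {6, 7, 9, 11}  B2 = {4, 7, 9, 11}  B3 = {2, 6, 9, 11}  B4 = {1, 2, 9, 11}  B5 = {2, 9, 10, 11}  B6 = {2, 5, 9, 11}  B7 = {6, 8, 9, 11}  B8 = {2, 3, 6, 11}
Tree: B1–B2, B1–B3, B3–B4, B4–B5, B5–B6, B1–B7, B3–B8
Each bag holds 4 vertices, so the decomposition has width 3, which upper-bounds the treewidth. Conversely, {6, 8, 9, 11} is a clique of size 4, and the vertices of any clique must share a bag in every tree decomposition; so some bag has ≥ 4 vertices and tw(G) ≥ 3. Therefore the treewidth is 3.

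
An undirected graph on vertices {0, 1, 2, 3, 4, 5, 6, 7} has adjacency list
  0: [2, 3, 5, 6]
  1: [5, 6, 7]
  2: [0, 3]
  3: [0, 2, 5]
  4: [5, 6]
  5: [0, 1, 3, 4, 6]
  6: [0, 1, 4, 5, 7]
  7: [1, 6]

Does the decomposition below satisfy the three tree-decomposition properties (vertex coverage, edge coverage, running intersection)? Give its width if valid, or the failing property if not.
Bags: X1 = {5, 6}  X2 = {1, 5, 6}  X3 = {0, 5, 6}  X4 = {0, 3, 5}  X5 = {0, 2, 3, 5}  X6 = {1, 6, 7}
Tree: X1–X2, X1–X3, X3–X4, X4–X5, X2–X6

No — vertex 4 appears in no bag.

A tree decomposition must satisfy three properties: every vertex lies in some bag; for every edge, both endpoints lie together in some bag; and for every vertex, the bags containing it form a connected subtree. Here vertex 4 appears in no bag, so the decomposition is invalid.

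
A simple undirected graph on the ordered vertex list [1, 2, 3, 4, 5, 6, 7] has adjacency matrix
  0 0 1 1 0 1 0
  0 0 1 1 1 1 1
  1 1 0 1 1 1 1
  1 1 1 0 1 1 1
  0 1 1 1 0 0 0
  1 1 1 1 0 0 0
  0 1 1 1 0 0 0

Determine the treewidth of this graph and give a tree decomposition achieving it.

Every bag has size at most 4, so the width is 4 − 1 = 3 and tw(G) ≤ 3. For the lower bound, the 4 vertices {1, 3, 4, 6} are pairwise adjacent, and any tree decomposition puts a clique entirely inside one bag — forcing width ≥ 3. Therefore the treewidth is 3.

Treewidth 3.
Bags: B1 = {2, 3, 4, 5}  B2 = {2, 3, 4, 7}  B3 = {2, 3, 4, 6}  B4 = {1, 3, 4, 6}
Tree: B1–B2, B2–B3, B3–B4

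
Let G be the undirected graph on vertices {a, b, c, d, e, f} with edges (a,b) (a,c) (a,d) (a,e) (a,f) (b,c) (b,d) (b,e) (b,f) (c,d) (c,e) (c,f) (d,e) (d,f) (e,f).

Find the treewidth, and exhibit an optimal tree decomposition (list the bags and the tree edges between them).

Treewidth 5.
Bags: B1 = {a, b, c, d, e, f}
Tree: (single bag)

With just one bag of size 6, the width is 6 − 1 = 5, so tw(G) ≤ 5. On the other hand G contains the 6-clique {a, b, c, d, e, f}. A clique must lie in a single bag of any decomposition, so no decomposition can have width below 5. Therefore the treewidth is 5.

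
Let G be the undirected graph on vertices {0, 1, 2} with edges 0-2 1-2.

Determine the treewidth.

1

A width-1 tree decomposition is:
Bags: B1 = {1, 2}  B2 = {0, 2}
Tree: B1–B2
Each bag holds 2 vertices, so the decomposition has width 1, which upper-bounds the treewidth. Since G has at least one edge (e.g. 1–2), it is not an edgeless graph, so tw(G) ≥ 1. Hence tw(G) = 1 exactly.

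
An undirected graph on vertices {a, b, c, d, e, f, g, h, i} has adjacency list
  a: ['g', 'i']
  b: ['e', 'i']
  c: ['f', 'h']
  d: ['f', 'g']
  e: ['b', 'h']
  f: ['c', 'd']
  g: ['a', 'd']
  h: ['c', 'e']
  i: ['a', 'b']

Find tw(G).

2

A width-2 tree decomposition is:
Bags: B1 = {a, b, i}  B2 = {a, b, g}  B3 = {b, d, g}  B4 = {b, d, f}  B5 = {b, c, f}  B6 = {b, c, h}  B7 = {b, e, h}
Tree: B1–B2, B2–B3, B3–B4, B4–B5, B5–B6, B6–B7
Every bag has size at most 3, so the width is 3 − 1 = 2 and tw(G) ≤ 2. The edges b–i–a–g–d–f–c–h–e–b form a cycle, so G is not a tree and its treewidth is at least 2. Combining the bounds, tw(G) = 2.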